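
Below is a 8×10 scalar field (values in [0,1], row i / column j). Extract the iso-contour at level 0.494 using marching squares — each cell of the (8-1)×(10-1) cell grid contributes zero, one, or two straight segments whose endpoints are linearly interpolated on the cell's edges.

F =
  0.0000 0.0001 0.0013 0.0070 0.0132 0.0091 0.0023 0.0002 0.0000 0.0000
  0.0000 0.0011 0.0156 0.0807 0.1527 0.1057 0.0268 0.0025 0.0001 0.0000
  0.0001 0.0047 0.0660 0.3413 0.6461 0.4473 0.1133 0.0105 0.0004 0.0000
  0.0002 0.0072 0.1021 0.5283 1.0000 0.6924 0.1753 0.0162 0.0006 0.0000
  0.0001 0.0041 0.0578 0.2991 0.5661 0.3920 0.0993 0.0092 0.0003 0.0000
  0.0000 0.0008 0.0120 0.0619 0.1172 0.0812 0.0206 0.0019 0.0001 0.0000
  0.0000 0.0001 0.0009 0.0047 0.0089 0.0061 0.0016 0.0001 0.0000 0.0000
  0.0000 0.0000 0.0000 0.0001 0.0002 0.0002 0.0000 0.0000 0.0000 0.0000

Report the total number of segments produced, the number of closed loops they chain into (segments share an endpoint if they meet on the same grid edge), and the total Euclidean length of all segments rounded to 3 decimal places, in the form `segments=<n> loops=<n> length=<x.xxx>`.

cell (1,3): code 0100 → (1.692,4.000)–(2.000,3.501)
cell (1,4): code 1000 → (2.000,4.765)–(1.692,4.000)
cell (2,2): code 0100 → (2.817,3.000)–(3.000,2.920)
cell (2,3): code 1110 → (2.000,3.501)–(2.817,3.000)
cell (2,4): code 1101 → (2.191,5.000)–(2.000,4.765)
cell (2,5): code 1000 → (3.000,5.384)–(2.191,5.000)
cell (3,2): code 0010 → (3.000,2.920)–(3.150,3.000)
cell (3,3): code 0111 → (3.150,3.000)–(4.000,3.730)
cell (3,4): code 1011 → (4.000,4.414)–(3.660,5.000)
cell (3,5): code 0001 → (3.660,5.000)–(3.000,5.384)
cell (4,3): code 0010 → (4.000,3.730)–(4.161,4.000)
cell (4,4): code 0001 → (4.161,4.000)–(4.000,4.414)
total: 12 segments, chained into 1 closed loop(s), length Σ = 7.257932

segments=12 loops=1 length=7.258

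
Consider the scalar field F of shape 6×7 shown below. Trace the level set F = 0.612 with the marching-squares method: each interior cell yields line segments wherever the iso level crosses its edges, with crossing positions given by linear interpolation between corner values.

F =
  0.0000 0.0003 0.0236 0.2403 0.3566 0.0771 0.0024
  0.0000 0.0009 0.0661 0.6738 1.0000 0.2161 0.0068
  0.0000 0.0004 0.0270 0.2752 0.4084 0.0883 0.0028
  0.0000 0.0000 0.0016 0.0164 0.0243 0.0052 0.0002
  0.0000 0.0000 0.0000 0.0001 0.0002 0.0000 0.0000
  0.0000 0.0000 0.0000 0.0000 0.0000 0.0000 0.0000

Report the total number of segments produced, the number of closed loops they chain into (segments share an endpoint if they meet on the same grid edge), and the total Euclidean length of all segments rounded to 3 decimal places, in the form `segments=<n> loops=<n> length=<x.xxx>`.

cell (0,2): code 0100 → (0.857,3.000)–(1.000,2.898)
cell (0,3): code 1100 → (0.397,4.000)–(0.857,3.000)
cell (0,4): code 1000 → (1.000,4.495)–(0.397,4.000)
cell (1,2): code 0010 → (1.000,2.898)–(1.155,3.000)
cell (1,3): code 0011 → (1.155,3.000)–(1.656,4.000)
cell (1,4): code 0001 → (1.656,4.000)–(1.000,4.495)
total: 6 segments, chained into 1 closed loop(s), length Σ = 4.181679

segments=6 loops=1 length=4.182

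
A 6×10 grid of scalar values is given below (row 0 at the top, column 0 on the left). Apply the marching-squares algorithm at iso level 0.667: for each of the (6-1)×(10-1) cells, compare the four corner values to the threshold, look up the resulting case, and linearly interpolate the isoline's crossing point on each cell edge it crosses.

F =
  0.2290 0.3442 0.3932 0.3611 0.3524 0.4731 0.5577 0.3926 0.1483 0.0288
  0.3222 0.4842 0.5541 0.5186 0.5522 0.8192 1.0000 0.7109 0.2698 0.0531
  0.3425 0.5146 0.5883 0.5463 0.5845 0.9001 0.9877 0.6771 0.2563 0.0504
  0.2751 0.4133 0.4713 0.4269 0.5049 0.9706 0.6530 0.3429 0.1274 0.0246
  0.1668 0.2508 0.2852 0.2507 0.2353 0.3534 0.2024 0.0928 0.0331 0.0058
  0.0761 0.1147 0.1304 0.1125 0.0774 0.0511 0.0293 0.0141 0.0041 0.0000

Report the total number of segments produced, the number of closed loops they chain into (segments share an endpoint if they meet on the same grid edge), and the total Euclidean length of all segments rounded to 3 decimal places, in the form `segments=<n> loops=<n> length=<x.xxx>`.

cell (0,4): code 0100 → (0.560,5.000)–(1.000,4.430)
cell (0,5): code 1100 → (0.247,6.000)–(0.560,5.000)
cell (0,6): code 1100 → (0.862,7.000)–(0.247,6.000)
cell (0,7): code 1000 → (1.000,7.100)–(0.862,7.000)
cell (1,4): code 0110 → (1.000,4.430)–(2.000,4.261)
cell (1,7): code 1001 → (2.000,7.024)–(1.000,7.100)
cell (2,4): code 0110 → (2.000,4.261)–(3.000,4.348)
cell (2,5): code 1011 → (3.000,5.956)–(2.958,6.000)
cell (2,6): code 0011 → (2.958,6.000)–(2.030,7.000)
cell (2,7): code 0001 → (2.030,7.000)–(2.000,7.024)
cell (3,4): code 0010 → (3.000,4.348)–(3.492,5.000)
cell (3,5): code 0001 → (3.492,5.000)–(3.000,5.956)
total: 12 segments, chained into 1 closed loop(s), length Σ = 9.487885

segments=12 loops=1 length=9.488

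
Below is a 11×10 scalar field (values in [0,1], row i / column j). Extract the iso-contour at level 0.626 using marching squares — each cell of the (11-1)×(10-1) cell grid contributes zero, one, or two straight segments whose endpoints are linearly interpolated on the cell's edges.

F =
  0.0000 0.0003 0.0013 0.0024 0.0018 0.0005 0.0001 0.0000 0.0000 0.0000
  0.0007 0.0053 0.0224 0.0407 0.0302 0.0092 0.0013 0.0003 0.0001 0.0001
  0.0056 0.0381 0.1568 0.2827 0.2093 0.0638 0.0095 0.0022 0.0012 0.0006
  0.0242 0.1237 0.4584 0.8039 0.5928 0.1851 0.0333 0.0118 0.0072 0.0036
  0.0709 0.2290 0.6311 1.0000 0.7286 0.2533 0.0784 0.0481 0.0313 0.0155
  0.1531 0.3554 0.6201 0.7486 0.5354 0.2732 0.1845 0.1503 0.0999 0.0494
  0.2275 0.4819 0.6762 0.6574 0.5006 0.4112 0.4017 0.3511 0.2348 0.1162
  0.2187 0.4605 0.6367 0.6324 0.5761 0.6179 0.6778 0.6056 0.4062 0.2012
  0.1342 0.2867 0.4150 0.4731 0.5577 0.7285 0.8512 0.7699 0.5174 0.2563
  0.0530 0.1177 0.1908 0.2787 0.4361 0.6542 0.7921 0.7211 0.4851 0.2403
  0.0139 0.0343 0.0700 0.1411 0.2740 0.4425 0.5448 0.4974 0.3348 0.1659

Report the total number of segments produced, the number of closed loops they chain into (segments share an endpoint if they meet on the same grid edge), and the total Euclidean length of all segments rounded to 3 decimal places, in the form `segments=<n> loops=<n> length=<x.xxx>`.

cell (2,2): code 0100 → (2.659,3.000)–(3.000,2.485)
cell (2,3): code 1000 → (3.000,3.843)–(2.659,3.000)
cell (3,1): code 0100 → (3.970,2.000)–(4.000,1.987)
cell (3,2): code 1110 → (3.000,2.485)–(3.970,2.000)
cell (3,3): code 1101 → (3.244,4.000)–(3.000,3.843)
cell (3,4): code 1000 → (4.000,4.216)–(3.244,4.000)
cell (4,1): code 0010 → (4.000,1.987)–(4.464,2.000)
cell (4,2): code 0111 → (4.464,2.000)–(5.000,2.046)
cell (4,3): code 1011 → (5.000,3.575)–(4.531,4.000)
cell (4,4): code 0001 → (4.531,4.000)–(4.000,4.216)
cell (5,1): code 0100 → (5.105,2.000)–(6.000,1.742)
cell (5,2): code 1110 → (5.000,2.046)–(5.105,2.000)
cell (5,3): code 1001 → (6.000,3.200)–(5.000,3.575)
cell (6,1): code 0110 → (6.000,1.742)–(7.000,1.939)
cell (6,3): code 1001 → (7.000,3.114)–(6.000,3.200)
cell (6,5): code 0100 → (6.812,6.000)–(7.000,5.135)
cell (6,6): code 1000 → (7.000,6.717)–(6.812,6.000)
cell (7,1): code 0010 → (7.000,1.939)–(7.048,2.000)
cell (7,2): code 0011 → (7.048,2.000)–(7.040,3.000)
cell (7,3): code 0001 → (7.040,3.000)–(7.000,3.114)
cell (7,4): code 0100 → (7.073,5.000)–(8.000,4.400)
cell (7,5): code 1110 → (7.000,5.135)–(7.073,5.000)
cell (7,6): code 1101 → (7.124,7.000)–(7.000,6.717)
cell (7,7): code 1000 → (8.000,7.570)–(7.124,7.000)
cell (8,4): code 0110 → (8.000,4.400)–(9.000,4.871)
cell (8,7): code 1001 → (9.000,7.403)–(8.000,7.570)
cell (9,4): code 0010 → (9.000,4.871)–(9.133,5.000)
cell (9,5): code 0011 → (9.133,5.000)–(9.672,6.000)
cell (9,6): code 0011 → (9.672,6.000)–(9.425,7.000)
cell (9,7): code 0001 → (9.425,7.000)–(9.000,7.403)
total: 30 segments, chained into 2 closed loop(s), length Σ = 20.558209

segments=30 loops=2 length=20.558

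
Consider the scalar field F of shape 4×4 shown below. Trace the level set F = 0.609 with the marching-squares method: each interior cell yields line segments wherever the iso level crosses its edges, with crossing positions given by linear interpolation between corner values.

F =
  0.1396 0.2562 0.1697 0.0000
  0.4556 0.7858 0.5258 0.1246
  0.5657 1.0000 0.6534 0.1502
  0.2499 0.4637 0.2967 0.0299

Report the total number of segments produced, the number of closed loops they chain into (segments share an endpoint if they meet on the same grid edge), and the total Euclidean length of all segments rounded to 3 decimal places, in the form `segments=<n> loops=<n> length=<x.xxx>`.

cell (0,0): code 0100 → (0.666,1.000)–(1.000,0.465)
cell (0,1): code 1000 → (1.000,1.680)–(0.666,1.000)
cell (1,0): code 0110 → (1.000,0.465)–(2.000,0.100)
cell (1,1): code 1101 → (1.652,2.000)–(1.000,1.680)
cell (1,2): code 1000 → (2.000,2.088)–(1.652,2.000)
cell (2,0): code 0010 → (2.000,0.100)–(2.729,1.000)
cell (2,1): code 0011 → (2.729,1.000)–(2.124,2.000)
cell (2,2): code 0001 → (2.124,2.000)–(2.000,2.088)
total: 8 segments, chained into 1 closed loop(s), length Σ = 6.017914

segments=8 loops=1 length=6.018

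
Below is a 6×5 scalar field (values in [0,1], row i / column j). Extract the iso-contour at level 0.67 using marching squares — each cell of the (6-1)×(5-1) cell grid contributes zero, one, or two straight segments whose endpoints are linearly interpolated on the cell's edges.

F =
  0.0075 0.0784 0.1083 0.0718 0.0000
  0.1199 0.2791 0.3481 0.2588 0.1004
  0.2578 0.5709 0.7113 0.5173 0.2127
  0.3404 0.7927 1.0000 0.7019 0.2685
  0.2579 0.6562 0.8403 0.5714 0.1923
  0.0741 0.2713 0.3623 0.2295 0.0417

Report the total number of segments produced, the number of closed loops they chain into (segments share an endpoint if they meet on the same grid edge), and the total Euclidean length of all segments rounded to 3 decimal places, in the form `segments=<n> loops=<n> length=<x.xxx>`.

segments=12 loops=1 length=7.216

cell (1,1): code 0100 → (1.886,2.000)–(2.000,1.706)
cell (1,2): code 1000 → (2.000,2.213)–(1.886,2.000)
cell (2,0): code 0100 → (2.447,1.000)–(3.000,0.729)
cell (2,1): code 1110 → (2.000,1.706)–(2.447,1.000)
cell (2,2): code 1101 → (2.827,3.000)–(2.000,2.213)
cell (2,3): code 1000 → (3.000,3.074)–(2.827,3.000)
cell (3,0): code 0010 → (3.000,0.729)–(3.899,1.000)
cell (3,1): code 0111 → (3.899,1.000)–(4.000,1.075)
cell (3,2): code 1011 → (4.000,2.633)–(3.244,3.000)
cell (3,3): code 0001 → (3.244,3.000)–(3.000,3.074)
cell (4,1): code 0010 → (4.000,1.075)–(4.356,2.000)
cell (4,2): code 0001 → (4.356,2.000)–(4.000,2.633)
total: 12 segments, chained into 1 closed loop(s), length Σ = 7.215750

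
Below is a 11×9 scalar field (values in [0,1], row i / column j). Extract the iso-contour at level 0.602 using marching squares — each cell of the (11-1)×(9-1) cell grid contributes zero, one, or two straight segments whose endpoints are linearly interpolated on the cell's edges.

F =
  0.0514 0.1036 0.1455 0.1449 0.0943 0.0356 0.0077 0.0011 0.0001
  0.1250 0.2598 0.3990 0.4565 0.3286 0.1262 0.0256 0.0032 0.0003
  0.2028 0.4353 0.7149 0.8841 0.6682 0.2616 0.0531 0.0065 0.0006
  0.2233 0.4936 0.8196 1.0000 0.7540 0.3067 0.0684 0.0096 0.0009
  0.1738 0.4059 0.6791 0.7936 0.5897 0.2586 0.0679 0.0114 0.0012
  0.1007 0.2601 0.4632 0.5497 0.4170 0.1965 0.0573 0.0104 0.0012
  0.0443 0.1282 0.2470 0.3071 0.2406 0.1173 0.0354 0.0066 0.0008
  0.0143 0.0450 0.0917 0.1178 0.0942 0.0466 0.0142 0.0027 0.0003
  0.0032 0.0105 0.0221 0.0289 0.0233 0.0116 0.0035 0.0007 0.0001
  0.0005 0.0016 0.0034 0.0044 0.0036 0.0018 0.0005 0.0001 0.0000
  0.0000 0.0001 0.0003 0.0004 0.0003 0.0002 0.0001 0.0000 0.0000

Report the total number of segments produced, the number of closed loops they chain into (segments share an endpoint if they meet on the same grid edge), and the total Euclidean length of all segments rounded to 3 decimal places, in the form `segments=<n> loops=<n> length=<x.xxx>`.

segments=12 loops=1 length=9.912

cell (1,1): code 0100 → (1.643,2.000)–(2.000,1.596)
cell (1,2): code 1100 → (1.340,3.000)–(1.643,2.000)
cell (1,3): code 1100 → (1.805,4.000)–(1.340,3.000)
cell (1,4): code 1000 → (2.000,4.163)–(1.805,4.000)
cell (2,1): code 0110 → (2.000,1.596)–(3.000,1.333)
cell (2,4): code 1001 → (3.000,4.340)–(2.000,4.163)
cell (3,1): code 0110 → (3.000,1.333)–(4.000,1.718)
cell (3,3): code 1011 → (4.000,3.940)–(3.925,4.000)
cell (3,4): code 0001 → (3.925,4.000)–(3.000,4.340)
cell (4,1): code 0010 → (4.000,1.718)–(4.357,2.000)
cell (4,2): code 0011 → (4.357,2.000)–(4.786,3.000)
cell (4,3): code 0001 → (4.786,3.000)–(4.000,3.940)
total: 12 segments, chained into 1 closed loop(s), length Σ = 9.911630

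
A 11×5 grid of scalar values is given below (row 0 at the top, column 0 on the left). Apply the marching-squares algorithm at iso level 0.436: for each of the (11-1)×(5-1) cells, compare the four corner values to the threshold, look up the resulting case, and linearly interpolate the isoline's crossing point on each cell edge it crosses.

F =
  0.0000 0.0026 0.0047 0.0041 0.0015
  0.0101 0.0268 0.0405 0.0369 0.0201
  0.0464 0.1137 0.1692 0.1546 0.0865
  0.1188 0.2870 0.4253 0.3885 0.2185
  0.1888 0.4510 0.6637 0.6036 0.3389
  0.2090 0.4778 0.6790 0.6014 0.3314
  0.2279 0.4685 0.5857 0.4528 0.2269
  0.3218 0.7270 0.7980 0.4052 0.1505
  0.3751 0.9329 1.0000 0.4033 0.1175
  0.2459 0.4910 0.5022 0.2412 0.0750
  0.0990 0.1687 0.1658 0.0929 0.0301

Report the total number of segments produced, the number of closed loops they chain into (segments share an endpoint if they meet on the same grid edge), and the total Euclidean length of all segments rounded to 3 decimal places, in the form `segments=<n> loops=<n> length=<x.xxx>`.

cell (3,0): code 0100 → (3.909,1.000)–(4.000,0.943)
cell (3,1): code 1100 → (3.045,2.000)–(3.909,1.000)
cell (3,2): code 1100 → (3.221,3.000)–(3.045,2.000)
cell (3,3): code 1000 → (4.000,3.633)–(3.221,3.000)
cell (4,0): code 0110 → (4.000,0.943)–(5.000,0.844)
cell (4,3): code 1001 → (5.000,3.613)–(4.000,3.633)
cell (5,0): code 0110 → (5.000,0.844)–(6.000,0.865)
cell (5,3): code 1001 → (6.000,3.074)–(5.000,3.613)
cell (6,0): code 0110 → (6.000,0.865)–(7.000,0.282)
cell (6,2): code 1011 → (7.000,2.922)–(6.353,3.000)
cell (6,3): code 0001 → (6.353,3.000)–(6.000,3.074)
cell (7,0): code 0110 → (7.000,0.282)–(8.000,0.109)
cell (7,2): code 1001 → (8.000,2.945)–(7.000,2.922)
cell (8,0): code 0110 → (8.000,0.109)–(9.000,0.776)
cell (8,2): code 1001 → (9.000,2.254)–(8.000,2.945)
cell (9,0): code 0010 → (9.000,0.776)–(9.171,1.000)
cell (9,1): code 0011 → (9.171,1.000)–(9.197,2.000)
cell (9,2): code 0001 → (9.197,2.000)–(9.000,2.254)
total: 18 segments, chained into 1 closed loop(s), length Σ = 15.795418

segments=18 loops=1 length=15.795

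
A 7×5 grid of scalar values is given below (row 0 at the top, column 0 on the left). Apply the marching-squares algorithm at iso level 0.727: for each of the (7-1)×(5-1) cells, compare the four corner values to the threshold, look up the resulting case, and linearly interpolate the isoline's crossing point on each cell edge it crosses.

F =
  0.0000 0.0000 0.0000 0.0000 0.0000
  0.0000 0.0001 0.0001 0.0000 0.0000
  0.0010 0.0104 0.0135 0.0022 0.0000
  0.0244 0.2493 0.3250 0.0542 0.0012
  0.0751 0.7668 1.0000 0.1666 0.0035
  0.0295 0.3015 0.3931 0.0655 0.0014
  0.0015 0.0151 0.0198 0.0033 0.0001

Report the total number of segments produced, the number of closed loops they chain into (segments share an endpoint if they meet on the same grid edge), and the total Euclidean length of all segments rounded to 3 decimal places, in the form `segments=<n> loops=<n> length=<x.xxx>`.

segments=6 loops=1 length=3.393

cell (3,0): code 0100 → (3.923,1.000)–(4.000,0.942)
cell (3,1): code 1100 → (3.596,2.000)–(3.923,1.000)
cell (3,2): code 1000 → (4.000,2.328)–(3.596,2.000)
cell (4,0): code 0010 → (4.000,0.942)–(4.086,1.000)
cell (4,1): code 0011 → (4.086,1.000)–(4.450,2.000)
cell (4,2): code 0001 → (4.450,2.000)–(4.000,2.328)
total: 6 segments, chained into 1 closed loop(s), length Σ = 3.392622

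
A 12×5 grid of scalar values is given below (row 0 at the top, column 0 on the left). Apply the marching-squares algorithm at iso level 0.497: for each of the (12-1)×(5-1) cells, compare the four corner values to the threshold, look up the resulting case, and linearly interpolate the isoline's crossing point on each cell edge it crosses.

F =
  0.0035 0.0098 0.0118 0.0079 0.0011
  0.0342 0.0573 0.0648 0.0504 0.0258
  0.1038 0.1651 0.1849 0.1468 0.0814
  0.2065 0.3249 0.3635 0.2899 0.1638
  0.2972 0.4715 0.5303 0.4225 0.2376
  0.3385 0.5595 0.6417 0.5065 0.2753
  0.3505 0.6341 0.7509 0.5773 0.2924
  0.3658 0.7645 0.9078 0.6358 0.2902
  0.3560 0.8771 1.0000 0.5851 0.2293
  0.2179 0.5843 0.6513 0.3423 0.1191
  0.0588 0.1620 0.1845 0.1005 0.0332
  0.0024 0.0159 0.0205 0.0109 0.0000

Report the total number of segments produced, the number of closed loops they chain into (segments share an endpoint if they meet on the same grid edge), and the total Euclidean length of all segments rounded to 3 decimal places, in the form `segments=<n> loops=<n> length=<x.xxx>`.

cell (3,1): code 0100 → (3.800,2.000)–(4.000,1.434)
cell (3,2): code 1000 → (4.000,2.309)–(3.800,2.000)
cell (4,0): code 0100 → (4.290,1.000)–(5.000,0.717)
cell (4,1): code 1110 → (4.000,1.434)–(4.290,1.000)
cell (4,2): code 1101 → (4.887,3.000)–(4.000,2.309)
cell (4,3): code 1000 → (5.000,3.041)–(4.887,3.000)
cell (5,0): code 0110 → (5.000,0.717)–(6.000,0.517)
cell (5,3): code 1001 → (6.000,3.282)–(5.000,3.041)
cell (6,0): code 0110 → (6.000,0.517)–(7.000,0.329)
cell (6,3): code 1001 → (7.000,3.402)–(6.000,3.282)
cell (7,0): code 0110 → (7.000,0.329)–(8.000,0.271)
cell (7,3): code 1001 → (8.000,3.248)–(7.000,3.402)
cell (8,0): code 0110 → (8.000,0.271)–(9.000,0.762)
cell (8,2): code 1011 → (9.000,2.499)–(8.363,3.000)
cell (8,3): code 0001 → (8.363,3.000)–(8.000,3.248)
cell (9,0): code 0010 → (9.000,0.762)–(9.207,1.000)
cell (9,1): code 0011 → (9.207,1.000)–(9.331,2.000)
cell (9,2): code 0001 → (9.331,2.000)–(9.000,2.499)
total: 18 segments, chained into 1 closed loop(s), length Σ = 13.871229

segments=18 loops=1 length=13.871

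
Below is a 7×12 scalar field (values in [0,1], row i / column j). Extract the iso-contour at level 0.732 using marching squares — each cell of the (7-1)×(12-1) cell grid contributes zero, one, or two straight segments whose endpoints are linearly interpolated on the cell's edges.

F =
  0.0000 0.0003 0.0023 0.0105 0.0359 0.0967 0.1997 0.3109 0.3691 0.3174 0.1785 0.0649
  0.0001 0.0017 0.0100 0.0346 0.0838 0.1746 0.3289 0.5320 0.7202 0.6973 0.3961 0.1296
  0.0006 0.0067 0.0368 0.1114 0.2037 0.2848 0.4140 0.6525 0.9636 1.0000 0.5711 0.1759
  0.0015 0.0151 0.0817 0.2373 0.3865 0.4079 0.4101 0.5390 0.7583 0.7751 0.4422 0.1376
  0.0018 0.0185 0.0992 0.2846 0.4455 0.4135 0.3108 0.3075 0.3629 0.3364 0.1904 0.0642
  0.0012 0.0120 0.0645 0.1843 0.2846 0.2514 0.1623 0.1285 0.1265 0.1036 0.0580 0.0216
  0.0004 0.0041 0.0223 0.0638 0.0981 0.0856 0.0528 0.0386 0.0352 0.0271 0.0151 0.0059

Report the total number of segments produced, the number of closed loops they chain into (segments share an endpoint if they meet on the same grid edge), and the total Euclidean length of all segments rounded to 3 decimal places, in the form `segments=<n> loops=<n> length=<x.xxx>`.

segments=8 loops=1 length=6.889

cell (1,7): code 0100 → (1.048,8.000)–(2.000,7.256)
cell (1,8): code 1100 → (1.115,9.000)–(1.048,8.000)
cell (1,9): code 1000 → (2.000,9.625)–(1.115,9.000)
cell (2,7): code 0110 → (2.000,7.256)–(3.000,7.880)
cell (2,9): code 1001 → (3.000,9.129)–(2.000,9.625)
cell (3,7): code 0010 → (3.000,7.880)–(3.067,8.000)
cell (3,8): code 0011 → (3.067,8.000)–(3.098,9.000)
cell (3,9): code 0001 → (3.098,9.000)–(3.000,9.129)
total: 8 segments, chained into 1 closed loop(s), length Σ = 6.889125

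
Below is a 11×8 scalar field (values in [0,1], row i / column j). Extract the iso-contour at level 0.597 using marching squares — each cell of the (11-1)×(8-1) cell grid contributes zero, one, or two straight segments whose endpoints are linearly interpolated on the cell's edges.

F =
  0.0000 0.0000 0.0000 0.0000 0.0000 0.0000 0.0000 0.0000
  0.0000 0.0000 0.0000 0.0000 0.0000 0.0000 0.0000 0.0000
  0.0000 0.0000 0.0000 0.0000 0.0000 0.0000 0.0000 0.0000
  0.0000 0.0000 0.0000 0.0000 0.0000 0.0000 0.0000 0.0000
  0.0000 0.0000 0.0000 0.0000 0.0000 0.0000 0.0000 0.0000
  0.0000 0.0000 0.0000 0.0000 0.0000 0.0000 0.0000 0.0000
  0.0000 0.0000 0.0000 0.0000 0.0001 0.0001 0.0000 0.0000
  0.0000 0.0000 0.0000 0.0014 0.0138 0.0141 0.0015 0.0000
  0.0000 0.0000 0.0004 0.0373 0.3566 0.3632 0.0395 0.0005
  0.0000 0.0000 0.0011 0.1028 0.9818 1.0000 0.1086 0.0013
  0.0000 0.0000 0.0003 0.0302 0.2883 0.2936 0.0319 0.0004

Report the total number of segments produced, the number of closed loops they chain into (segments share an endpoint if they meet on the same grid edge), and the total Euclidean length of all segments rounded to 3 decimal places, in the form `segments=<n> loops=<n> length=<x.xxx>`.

segments=6 loops=1 length=4.968

cell (8,3): code 0100 → (8.385,4.000)–(9.000,3.562)
cell (8,4): code 1100 → (8.367,5.000)–(8.385,4.000)
cell (8,5): code 1000 → (9.000,5.452)–(8.367,5.000)
cell (9,3): code 0010 → (9.000,3.562)–(9.555,4.000)
cell (9,4): code 0011 → (9.555,4.000)–(9.570,5.000)
cell (9,5): code 0001 → (9.570,5.000)–(9.000,5.452)
total: 6 segments, chained into 1 closed loop(s), length Σ = 4.967994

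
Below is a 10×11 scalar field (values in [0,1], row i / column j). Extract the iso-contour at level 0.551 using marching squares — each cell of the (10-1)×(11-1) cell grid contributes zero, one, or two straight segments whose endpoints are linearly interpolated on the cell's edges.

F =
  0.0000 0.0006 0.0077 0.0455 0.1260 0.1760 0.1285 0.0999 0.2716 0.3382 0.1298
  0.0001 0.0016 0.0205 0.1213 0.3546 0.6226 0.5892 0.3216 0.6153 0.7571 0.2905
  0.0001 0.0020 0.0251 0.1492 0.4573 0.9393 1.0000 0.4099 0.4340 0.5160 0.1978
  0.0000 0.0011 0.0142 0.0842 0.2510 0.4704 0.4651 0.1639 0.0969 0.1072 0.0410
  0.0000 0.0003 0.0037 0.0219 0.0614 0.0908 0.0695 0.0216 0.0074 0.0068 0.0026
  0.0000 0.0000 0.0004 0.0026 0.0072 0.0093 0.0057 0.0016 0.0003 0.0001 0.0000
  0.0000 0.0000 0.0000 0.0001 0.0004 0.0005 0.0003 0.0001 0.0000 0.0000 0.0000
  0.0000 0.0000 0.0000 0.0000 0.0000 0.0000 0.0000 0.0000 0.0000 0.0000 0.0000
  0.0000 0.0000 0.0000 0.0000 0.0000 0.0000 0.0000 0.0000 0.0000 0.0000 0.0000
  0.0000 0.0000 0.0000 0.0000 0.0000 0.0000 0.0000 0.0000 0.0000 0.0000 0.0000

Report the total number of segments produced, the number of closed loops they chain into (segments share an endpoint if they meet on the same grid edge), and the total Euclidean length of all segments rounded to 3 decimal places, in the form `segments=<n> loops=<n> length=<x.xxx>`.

segments=14 loops=2 length=11.571

cell (0,4): code 0100 → (0.840,5.000)–(1.000,4.733)
cell (0,5): code 1100 → (0.917,6.000)–(0.840,5.000)
cell (0,6): code 1000 → (1.000,6.143)–(0.917,6.000)
cell (0,7): code 0100 → (0.813,8.000)–(1.000,7.781)
cell (0,8): code 1100 → (0.508,9.000)–(0.813,8.000)
cell (0,9): code 1000 → (1.000,9.442)–(0.508,9.000)
cell (1,4): code 0110 → (1.000,4.733)–(2.000,4.194)
cell (1,6): code 1001 → (2.000,6.761)–(1.000,6.143)
cell (1,7): code 0010 → (1.000,7.781)–(1.355,8.000)
cell (1,8): code 0011 → (1.355,8.000)–(1.855,9.000)
cell (1,9): code 0001 → (1.855,9.000)–(1.000,9.442)
cell (2,4): code 0010 → (2.000,4.194)–(2.828,5.000)
cell (2,5): code 0011 → (2.828,5.000)–(2.839,6.000)
cell (2,6): code 0001 → (2.839,6.000)–(2.000,6.761)
total: 14 segments, chained into 2 closed loop(s), length Σ = 11.571074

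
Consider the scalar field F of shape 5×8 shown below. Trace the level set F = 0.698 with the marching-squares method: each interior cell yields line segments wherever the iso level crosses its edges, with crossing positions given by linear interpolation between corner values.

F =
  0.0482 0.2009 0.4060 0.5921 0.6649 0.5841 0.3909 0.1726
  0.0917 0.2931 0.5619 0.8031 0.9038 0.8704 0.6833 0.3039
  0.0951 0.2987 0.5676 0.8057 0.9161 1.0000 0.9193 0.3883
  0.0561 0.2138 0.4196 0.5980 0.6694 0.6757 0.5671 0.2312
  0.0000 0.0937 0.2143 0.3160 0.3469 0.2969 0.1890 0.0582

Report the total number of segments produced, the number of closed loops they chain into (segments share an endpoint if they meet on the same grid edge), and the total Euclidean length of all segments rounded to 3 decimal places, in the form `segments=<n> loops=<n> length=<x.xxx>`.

cell (0,2): code 0100 → (0.502,3.000)–(1.000,2.564)
cell (0,3): code 1100 → (0.139,4.000)–(0.502,3.000)
cell (0,4): code 1100 → (0.398,5.000)–(0.139,4.000)
cell (0,5): code 1000 → (1.000,5.921)–(0.398,5.000)
cell (1,2): code 0110 → (1.000,2.564)–(2.000,2.548)
cell (1,5): code 1101 → (1.062,6.000)–(1.000,5.921)
cell (1,6): code 1000 → (2.000,6.417)–(1.062,6.000)
cell (2,2): code 0010 → (2.000,2.548)–(2.519,3.000)
cell (2,3): code 0011 → (2.519,3.000)–(2.884,4.000)
cell (2,4): code 0011 → (2.884,4.000)–(2.931,5.000)
cell (2,5): code 0011 → (2.931,5.000)–(2.628,6.000)
cell (2,6): code 0001 → (2.628,6.000)–(2.000,6.417)
total: 12 segments, chained into 1 closed loop(s), length Σ = 10.538910

segments=12 loops=1 length=10.539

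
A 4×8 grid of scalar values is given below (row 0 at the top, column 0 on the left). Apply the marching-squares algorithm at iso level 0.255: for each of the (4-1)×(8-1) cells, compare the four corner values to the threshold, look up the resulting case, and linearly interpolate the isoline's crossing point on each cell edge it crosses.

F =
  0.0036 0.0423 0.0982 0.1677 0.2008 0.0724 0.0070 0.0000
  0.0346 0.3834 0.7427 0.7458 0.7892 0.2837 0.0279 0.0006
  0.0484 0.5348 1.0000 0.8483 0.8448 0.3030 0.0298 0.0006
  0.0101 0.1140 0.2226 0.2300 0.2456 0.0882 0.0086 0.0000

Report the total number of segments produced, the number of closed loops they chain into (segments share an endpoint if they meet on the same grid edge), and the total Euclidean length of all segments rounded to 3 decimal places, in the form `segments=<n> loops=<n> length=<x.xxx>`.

cell (0,0): code 0100 → (0.624,1.000)–(1.000,0.632)
cell (0,1): code 1100 → (0.243,2.000)–(0.624,1.000)
cell (0,2): code 1100 → (0.151,3.000)–(0.243,2.000)
cell (0,3): code 1100 → (0.092,4.000)–(0.151,3.000)
cell (0,4): code 1100 → (0.864,5.000)–(0.092,4.000)
cell (0,5): code 1000 → (1.000,5.112)–(0.864,5.000)
cell (1,0): code 0110 → (1.000,0.632)–(2.000,0.425)
cell (1,5): code 1001 → (2.000,5.176)–(1.000,5.112)
cell (2,0): code 0010 → (2.000,0.425)–(2.665,1.000)
cell (2,1): code 0011 → (2.665,1.000)–(2.958,2.000)
cell (2,2): code 0011 → (2.958,2.000)–(2.960,3.000)
cell (2,3): code 0011 → (2.960,3.000)–(2.984,4.000)
cell (2,4): code 0011 → (2.984,4.000)–(2.223,5.000)
cell (2,5): code 0001 → (2.223,5.000)–(2.000,5.176)
total: 14 segments, chained into 1 closed loop(s), length Σ = 12.527611

segments=14 loops=1 length=12.528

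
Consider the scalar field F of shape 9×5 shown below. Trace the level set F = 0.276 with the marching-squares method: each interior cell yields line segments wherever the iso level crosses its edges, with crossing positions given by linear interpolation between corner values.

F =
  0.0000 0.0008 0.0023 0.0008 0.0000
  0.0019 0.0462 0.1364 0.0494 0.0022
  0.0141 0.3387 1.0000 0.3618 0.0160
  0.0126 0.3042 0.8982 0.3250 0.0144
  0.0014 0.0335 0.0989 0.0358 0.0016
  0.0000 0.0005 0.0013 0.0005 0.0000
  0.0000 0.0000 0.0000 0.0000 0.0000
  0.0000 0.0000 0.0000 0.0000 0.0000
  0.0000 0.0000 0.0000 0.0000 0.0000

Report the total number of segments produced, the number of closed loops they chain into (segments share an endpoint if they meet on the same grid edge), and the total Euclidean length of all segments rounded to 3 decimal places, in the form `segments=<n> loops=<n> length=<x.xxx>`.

segments=10 loops=1 length=7.745

cell (1,0): code 0100 → (1.786,1.000)–(2.000,0.807)
cell (1,1): code 1100 → (1.162,2.000)–(1.786,1.000)
cell (1,2): code 1100 → (1.725,3.000)–(1.162,2.000)
cell (1,3): code 1000 → (2.000,3.248)–(1.725,3.000)
cell (2,0): code 0110 → (2.000,0.807)–(3.000,0.903)
cell (2,3): code 1001 → (3.000,3.158)–(2.000,3.248)
cell (3,0): code 0010 → (3.000,0.903)–(3.104,1.000)
cell (3,1): code 0011 → (3.104,1.000)–(3.778,2.000)
cell (3,2): code 0011 → (3.778,2.000)–(3.169,3.000)
cell (3,3): code 0001 → (3.169,3.000)–(3.000,3.158)
total: 10 segments, chained into 1 closed loop(s), length Σ = 7.744618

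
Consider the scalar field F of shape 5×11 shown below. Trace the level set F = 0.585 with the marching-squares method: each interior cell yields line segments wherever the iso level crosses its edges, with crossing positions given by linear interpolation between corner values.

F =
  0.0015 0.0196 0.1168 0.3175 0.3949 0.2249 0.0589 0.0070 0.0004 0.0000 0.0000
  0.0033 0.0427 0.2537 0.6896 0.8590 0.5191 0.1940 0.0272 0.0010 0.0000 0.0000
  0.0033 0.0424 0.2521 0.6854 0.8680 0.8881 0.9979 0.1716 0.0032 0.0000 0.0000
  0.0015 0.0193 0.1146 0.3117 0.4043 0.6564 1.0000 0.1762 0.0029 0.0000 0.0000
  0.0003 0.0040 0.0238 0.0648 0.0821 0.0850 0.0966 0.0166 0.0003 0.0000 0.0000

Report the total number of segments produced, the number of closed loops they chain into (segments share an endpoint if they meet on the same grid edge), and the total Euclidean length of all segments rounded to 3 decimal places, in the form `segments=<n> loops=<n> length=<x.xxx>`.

segments=14 loops=1 length=10.715

cell (0,2): code 0100 → (0.719,3.000)–(1.000,2.760)
cell (0,3): code 1100 → (0.410,4.000)–(0.719,3.000)
cell (0,4): code 1000 → (1.000,4.806)–(0.410,4.000)
cell (1,2): code 0110 → (1.000,2.760)–(2.000,2.768)
cell (1,4): code 1101 → (1.179,5.000)–(1.000,4.806)
cell (1,5): code 1100 → (1.486,6.000)–(1.179,5.000)
cell (1,6): code 1000 → (2.000,6.500)–(1.486,6.000)
cell (2,2): code 0010 → (2.000,2.768)–(2.269,3.000)
cell (2,3): code 0011 → (2.269,3.000)–(2.610,4.000)
cell (2,4): code 0111 → (2.610,4.000)–(3.000,4.717)
cell (2,6): code 1001 → (3.000,6.504)–(2.000,6.500)
cell (3,4): code 0010 → (3.000,4.717)–(3.125,5.000)
cell (3,5): code 0011 → (3.125,5.000)–(3.459,6.000)
cell (3,6): code 0001 → (3.459,6.000)–(3.000,6.504)
total: 14 segments, chained into 1 closed loop(s), length Σ = 10.715215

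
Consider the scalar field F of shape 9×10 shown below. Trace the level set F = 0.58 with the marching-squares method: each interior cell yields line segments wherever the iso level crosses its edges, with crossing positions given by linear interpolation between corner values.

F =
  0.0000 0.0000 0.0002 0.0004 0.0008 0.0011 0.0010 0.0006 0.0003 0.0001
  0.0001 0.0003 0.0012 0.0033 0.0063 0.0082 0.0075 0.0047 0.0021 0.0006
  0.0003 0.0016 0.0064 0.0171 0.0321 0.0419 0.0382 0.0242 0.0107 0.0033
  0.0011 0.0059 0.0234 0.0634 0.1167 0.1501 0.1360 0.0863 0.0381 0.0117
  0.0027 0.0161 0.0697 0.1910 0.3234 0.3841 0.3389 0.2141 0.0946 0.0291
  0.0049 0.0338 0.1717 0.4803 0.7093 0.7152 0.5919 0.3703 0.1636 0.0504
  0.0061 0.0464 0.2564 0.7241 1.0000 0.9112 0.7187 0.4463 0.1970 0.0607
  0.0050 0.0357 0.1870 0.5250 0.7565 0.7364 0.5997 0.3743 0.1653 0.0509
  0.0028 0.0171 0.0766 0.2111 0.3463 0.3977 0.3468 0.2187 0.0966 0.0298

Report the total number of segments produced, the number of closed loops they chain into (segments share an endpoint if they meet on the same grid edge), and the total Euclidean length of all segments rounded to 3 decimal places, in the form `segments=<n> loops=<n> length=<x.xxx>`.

segments=14 loops=1 length=10.457

cell (4,3): code 0100 → (4.665,4.000)–(5.000,3.435)
cell (4,4): code 1100 → (4.592,5.000)–(4.665,4.000)
cell (4,5): code 1100 → (4.953,6.000)–(4.592,5.000)
cell (4,6): code 1000 → (5.000,6.054)–(4.953,6.000)
cell (5,2): code 0100 → (5.409,3.000)–(6.000,2.692)
cell (5,3): code 1110 → (5.000,3.435)–(5.409,3.000)
cell (5,6): code 1001 → (6.000,6.509)–(5.000,6.054)
cell (6,2): code 0010 → (6.000,2.692)–(6.724,3.000)
cell (6,3): code 0111 → (6.724,3.000)–(7.000,3.238)
cell (6,6): code 1001 → (7.000,6.087)–(6.000,6.509)
cell (7,3): code 0010 → (7.000,3.238)–(7.430,4.000)
cell (7,4): code 0011 → (7.430,4.000)–(7.462,5.000)
cell (7,5): code 0011 → (7.462,5.000)–(7.078,6.000)
cell (7,6): code 0001 → (7.078,6.000)–(7.000,6.087)
total: 14 segments, chained into 1 closed loop(s), length Σ = 10.457039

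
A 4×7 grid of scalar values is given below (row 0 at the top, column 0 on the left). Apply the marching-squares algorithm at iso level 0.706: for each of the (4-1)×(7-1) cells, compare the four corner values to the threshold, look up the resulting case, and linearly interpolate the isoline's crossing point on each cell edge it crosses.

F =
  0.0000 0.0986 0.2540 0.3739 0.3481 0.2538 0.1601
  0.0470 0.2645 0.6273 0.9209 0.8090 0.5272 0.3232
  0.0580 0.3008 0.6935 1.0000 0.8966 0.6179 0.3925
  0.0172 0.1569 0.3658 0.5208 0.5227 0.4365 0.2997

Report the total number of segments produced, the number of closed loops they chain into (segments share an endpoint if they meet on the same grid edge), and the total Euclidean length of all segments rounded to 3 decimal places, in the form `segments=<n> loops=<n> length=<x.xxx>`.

cell (0,2): code 0100 → (0.607,3.000)–(1.000,2.268)
cell (0,3): code 1100 → (0.777,4.000)–(0.607,3.000)
cell (0,4): code 1000 → (1.000,4.366)–(0.777,4.000)
cell (1,2): code 0110 → (1.000,2.268)–(2.000,2.041)
cell (1,4): code 1001 → (2.000,4.684)–(1.000,4.366)
cell (2,2): code 0010 → (2.000,2.041)–(2.614,3.000)
cell (2,3): code 0011 → (2.614,3.000)–(2.510,4.000)
cell (2,4): code 0001 → (2.510,4.000)–(2.000,4.684)
total: 8 segments, chained into 1 closed loop(s), length Σ = 7.345322

segments=8 loops=1 length=7.345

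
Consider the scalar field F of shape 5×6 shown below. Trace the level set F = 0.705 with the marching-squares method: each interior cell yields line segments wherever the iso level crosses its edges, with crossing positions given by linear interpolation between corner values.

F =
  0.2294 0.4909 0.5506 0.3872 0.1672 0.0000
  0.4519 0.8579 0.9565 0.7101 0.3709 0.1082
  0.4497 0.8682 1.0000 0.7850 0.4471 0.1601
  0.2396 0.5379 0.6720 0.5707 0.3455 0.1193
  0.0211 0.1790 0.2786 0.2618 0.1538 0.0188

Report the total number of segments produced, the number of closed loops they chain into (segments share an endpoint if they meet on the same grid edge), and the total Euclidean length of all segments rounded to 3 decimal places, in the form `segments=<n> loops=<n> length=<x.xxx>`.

segments=10 loops=1 length=8.077

cell (0,0): code 0100 → (0.583,1.000)–(1.000,0.623)
cell (0,1): code 1100 → (0.380,2.000)–(0.583,1.000)
cell (0,2): code 1100 → (0.984,3.000)–(0.380,2.000)
cell (0,3): code 1000 → (1.000,3.015)–(0.984,3.000)
cell (1,0): code 0110 → (1.000,0.623)–(2.000,0.610)
cell (1,3): code 1001 → (2.000,3.237)–(1.000,3.015)
cell (2,0): code 0010 → (2.000,0.610)–(2.494,1.000)
cell (2,1): code 0011 → (2.494,1.000)–(2.899,2.000)
cell (2,2): code 0011 → (2.899,2.000)–(2.373,3.000)
cell (2,3): code 0001 → (2.373,3.000)–(2.000,3.237)
total: 10 segments, chained into 1 closed loop(s), length Σ = 8.076791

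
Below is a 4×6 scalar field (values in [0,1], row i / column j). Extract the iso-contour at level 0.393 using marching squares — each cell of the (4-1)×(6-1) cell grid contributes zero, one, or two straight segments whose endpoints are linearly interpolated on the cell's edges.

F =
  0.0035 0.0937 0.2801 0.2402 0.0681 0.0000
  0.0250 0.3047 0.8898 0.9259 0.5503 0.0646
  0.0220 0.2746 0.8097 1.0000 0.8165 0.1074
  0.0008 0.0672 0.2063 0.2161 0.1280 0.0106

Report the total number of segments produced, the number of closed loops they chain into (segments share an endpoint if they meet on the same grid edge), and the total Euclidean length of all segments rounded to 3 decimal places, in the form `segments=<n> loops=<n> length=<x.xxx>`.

cell (0,1): code 0100 → (0.185,2.000)–(1.000,1.151)
cell (0,2): code 1100 → (0.223,3.000)–(0.185,2.000)
cell (0,3): code 1100 → (0.674,4.000)–(0.223,3.000)
cell (0,4): code 1000 → (1.000,4.324)–(0.674,4.000)
cell (1,1): code 0110 → (1.000,1.151)–(2.000,1.221)
cell (1,4): code 1001 → (2.000,4.597)–(1.000,4.324)
cell (2,1): code 0010 → (2.000,1.221)–(2.691,2.000)
cell (2,2): code 0011 → (2.691,2.000)–(2.774,3.000)
cell (2,3): code 0011 → (2.774,3.000)–(2.615,4.000)
cell (2,4): code 0001 → (2.615,4.000)–(2.000,4.597)
total: 10 segments, chained into 1 closed loop(s), length Σ = 9.687618

segments=10 loops=1 length=9.688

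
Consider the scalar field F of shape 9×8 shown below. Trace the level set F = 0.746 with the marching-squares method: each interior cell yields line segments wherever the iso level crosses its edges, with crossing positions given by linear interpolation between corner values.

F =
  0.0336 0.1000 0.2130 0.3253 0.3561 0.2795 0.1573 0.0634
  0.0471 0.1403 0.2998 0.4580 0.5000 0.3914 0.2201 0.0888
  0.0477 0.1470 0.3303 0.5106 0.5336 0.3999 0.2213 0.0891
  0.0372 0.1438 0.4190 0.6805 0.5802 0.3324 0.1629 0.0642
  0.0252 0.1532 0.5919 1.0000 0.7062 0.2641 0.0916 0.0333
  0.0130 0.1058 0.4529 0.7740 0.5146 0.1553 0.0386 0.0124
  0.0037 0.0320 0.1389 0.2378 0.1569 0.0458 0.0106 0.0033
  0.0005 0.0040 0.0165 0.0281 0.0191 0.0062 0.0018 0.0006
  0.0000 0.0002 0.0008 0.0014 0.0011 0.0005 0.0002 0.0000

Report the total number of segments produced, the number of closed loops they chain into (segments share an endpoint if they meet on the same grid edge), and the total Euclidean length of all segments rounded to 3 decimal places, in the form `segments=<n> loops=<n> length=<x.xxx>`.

cell (3,2): code 0100 → (3.205,3.000)–(4.000,2.378)
cell (3,3): code 1000 → (4.000,3.865)–(3.205,3.000)
cell (4,2): code 0110 → (4.000,2.378)–(5.000,2.913)
cell (4,3): code 1001 → (5.000,3.108)–(4.000,3.865)
cell (5,2): code 0010 → (5.000,2.913)–(5.052,3.000)
cell (5,3): code 0001 → (5.052,3.000)–(5.000,3.108)
total: 6 segments, chained into 1 closed loop(s), length Σ = 4.793867

segments=6 loops=1 length=4.794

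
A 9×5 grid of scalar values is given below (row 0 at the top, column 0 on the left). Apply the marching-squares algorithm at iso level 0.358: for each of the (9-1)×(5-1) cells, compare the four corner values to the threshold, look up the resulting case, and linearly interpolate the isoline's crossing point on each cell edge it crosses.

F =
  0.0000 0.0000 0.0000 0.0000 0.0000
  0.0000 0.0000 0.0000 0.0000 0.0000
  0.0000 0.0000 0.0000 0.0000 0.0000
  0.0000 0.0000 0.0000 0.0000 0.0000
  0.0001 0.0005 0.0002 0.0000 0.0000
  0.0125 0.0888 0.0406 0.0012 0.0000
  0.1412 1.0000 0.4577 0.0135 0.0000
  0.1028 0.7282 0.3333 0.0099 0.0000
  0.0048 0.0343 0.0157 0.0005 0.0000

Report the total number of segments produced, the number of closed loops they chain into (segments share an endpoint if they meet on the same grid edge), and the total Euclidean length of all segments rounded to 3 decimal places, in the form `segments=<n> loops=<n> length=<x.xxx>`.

cell (5,0): code 0100 → (5.295,1.000)–(6.000,0.252)
cell (5,1): code 1100 → (5.761,2.000)–(5.295,1.000)
cell (5,2): code 1000 → (6.000,2.224)–(5.761,2.000)
cell (6,0): code 0110 → (6.000,0.252)–(7.000,0.408)
cell (6,1): code 1011 → (7.000,1.937)–(6.801,2.000)
cell (6,2): code 0001 → (6.801,2.000)–(6.000,2.224)
cell (7,0): code 0010 → (7.000,0.408)–(7.534,1.000)
cell (7,1): code 0001 → (7.534,1.000)–(7.000,1.937)
total: 8 segments, chained into 1 closed loop(s), length Σ = 6.386202

segments=8 loops=1 length=6.386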